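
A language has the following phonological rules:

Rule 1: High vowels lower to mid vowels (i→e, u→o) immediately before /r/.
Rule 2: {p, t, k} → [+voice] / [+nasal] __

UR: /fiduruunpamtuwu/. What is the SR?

Rule 1 (pre-rhotic lowering): /u/ is a high vowel immediately before /r/, so it lowers to [o]. /fiduruunpamtuwu/ → fidoruunpamtuwu.
Rule 2 (post-nasal voicing): /p/ is a voiceless stop immediately after the nasal /n/, so it voices to [b]. /t/ is a voiceless stop immediately after the nasal /m/, so it voices to [d]. /fidoruunpamtuwu/ → fidoruunbamduwu.

fidoruunbamduwu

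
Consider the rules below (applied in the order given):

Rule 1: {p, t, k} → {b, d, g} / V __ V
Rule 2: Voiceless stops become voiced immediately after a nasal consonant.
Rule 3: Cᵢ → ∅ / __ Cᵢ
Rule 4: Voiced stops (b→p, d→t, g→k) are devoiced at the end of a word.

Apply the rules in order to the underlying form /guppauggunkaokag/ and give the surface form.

gupaugungaogak

Rule 1 (intervocalic voicing): /k/ is a voiceless stop between vowels /o/ and /a/, so it voices to [g]. /guppauggunkaokag/ → guppauggunkaogag.
Rule 2 (post-nasal voicing): /k/ is a voiceless stop immediately after the nasal /n/, so it voices to [g]. /guppauggunkaogag/ → guppauggungaogag.
Rule 3 (degemination): /pp/ is a geminate; the first /p/ deletes. /gg/ is a geminate; the first /g/ deletes. /guppauggungaogag/ → gupaugungaogag.
Rule 4 (final devoicing): /g/ is a voiced stop in word-final position, so it devoices to [k]. /gupaugungaogag/ → gupaugungaogak.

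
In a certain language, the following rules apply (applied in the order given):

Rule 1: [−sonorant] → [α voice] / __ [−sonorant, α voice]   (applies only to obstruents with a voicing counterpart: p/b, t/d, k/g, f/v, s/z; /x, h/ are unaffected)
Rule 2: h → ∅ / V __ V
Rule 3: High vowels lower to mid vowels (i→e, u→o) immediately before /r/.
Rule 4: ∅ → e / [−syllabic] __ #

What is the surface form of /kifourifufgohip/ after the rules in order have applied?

kifoorifuvgoipe

Rule 1 (regressive voicing assimilation): /f/ precedes the voiced obstruent /g/, so it voices to [v] by assimilation. /kifourifufgohip/ → kifourifuvgohip.
Rule 2 (intervocalic h-deletion): /h/ occurs between vowels /o/ and /i/, so it deletes. /kifourifuvgohip/ → kifourifuvgoip.
Rule 3 (pre-rhotic lowering): /u/ is a high vowel immediately before /r/, so it lowers to [o]. /kifourifuvgoip/ → kifoorifuvgoip.
Rule 4 (final e-epenthesis): the form ends in the consonant /p/, so [e] is inserted word-finally. /kifoorifuvgoip/ → kifoorifuvgoipe.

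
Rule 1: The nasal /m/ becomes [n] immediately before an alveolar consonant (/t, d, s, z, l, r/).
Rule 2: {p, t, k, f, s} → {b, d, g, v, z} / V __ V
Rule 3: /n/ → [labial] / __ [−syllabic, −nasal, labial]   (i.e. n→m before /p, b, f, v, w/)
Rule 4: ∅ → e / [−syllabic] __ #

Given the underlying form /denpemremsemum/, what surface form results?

dempenrensemume

Rule 1 (nasal place assimilation): /m/ precedes the alveolar consonant /r/, so it assimilates in place to [n]. /m/ precedes the alveolar consonant /s/, so it assimilates in place to [n]. /denpemremsemum/ → denpenrensemum.
Rule 2 (intervocalic voicing): no segment meets the environment; /denpenrensemum/ is unchanged.
Rule 3 (nasal place assimilation): /n/ precedes the labial consonant /p/, so it assimilates in place to [m]. /denpenrensemum/ → dempenrensemum.
Rule 4 (final e-epenthesis): the form ends in the consonant /m/, so [e] is inserted word-finally. /dempenrensemum/ → dempenrensemume.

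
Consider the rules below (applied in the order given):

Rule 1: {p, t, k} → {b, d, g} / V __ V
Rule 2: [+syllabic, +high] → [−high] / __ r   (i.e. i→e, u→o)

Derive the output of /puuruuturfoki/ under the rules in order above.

Rule 1 (intervocalic voicing): /t/ is a voiceless stop between vowels /u/ and /u/, so it voices to [d]. /k/ is a voiceless stop between vowels /o/ and /i/, so it voices to [g]. /puuruuturfoki/ → puuruudurfogi.
Rule 2 (pre-rhotic lowering): /u/ is a high vowel immediately before /r/, so it lowers to [o]. /u/ is a high vowel immediately before /r/, so it lowers to [o]. /puuruudurfogi/ → puoruudorfogi.

puoruudorfogi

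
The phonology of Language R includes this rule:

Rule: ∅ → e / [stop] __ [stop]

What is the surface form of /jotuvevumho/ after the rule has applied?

No segment of /jotuvevumho/ meets the structural description of the rule, so the form surfaces unchanged.

jotuvevumho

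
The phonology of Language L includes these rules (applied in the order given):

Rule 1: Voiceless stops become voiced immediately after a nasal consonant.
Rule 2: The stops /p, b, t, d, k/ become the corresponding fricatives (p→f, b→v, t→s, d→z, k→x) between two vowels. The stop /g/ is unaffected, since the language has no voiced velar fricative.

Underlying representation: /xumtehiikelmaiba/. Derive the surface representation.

xumdehiixelmaiva

Rule 1 (post-nasal voicing): /t/ is a voiceless stop immediately after the nasal /m/, so it voices to [d]. /xumtehiikelmaiba/ → xumdehiikelmaiba.
Rule 2 (intervocalic spirantization): /k/ is a stop between vowels /i/ and /e/, so it spirantizes to the fricative [x]. /b/ is a stop between vowels /i/ and /a/, so it spirantizes to the fricative [v]. /xumdehiikelmaiba/ → xumdehiixelmaiva.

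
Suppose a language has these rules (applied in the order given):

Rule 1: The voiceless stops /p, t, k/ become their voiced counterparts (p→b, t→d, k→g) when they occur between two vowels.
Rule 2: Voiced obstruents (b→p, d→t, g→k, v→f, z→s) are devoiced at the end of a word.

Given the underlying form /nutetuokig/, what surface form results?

Rule 1 (intervocalic voicing): /t/ is a voiceless stop between vowels /u/ and /e/, so it voices to [d]. /t/ is a voiceless stop between vowels /e/ and /u/, so it voices to [d]. /k/ is a voiceless stop between vowels /o/ and /i/, so it voices to [g]. /nutetuokig/ → nudeduogig.
Rule 2 (final devoicing): /g/ is a voiced obstruent in word-final position, so it devoices to [k]. /nudeduogig/ → nudeduogik.

nudeduogik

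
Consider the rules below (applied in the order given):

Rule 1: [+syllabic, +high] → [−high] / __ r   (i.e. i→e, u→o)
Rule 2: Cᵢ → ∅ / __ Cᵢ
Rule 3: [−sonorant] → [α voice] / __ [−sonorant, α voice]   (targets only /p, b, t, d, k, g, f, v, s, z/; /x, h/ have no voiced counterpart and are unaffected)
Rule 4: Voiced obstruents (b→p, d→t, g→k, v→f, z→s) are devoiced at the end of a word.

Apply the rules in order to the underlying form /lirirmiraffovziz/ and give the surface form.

lerermerafovzis

Rule 1 (pre-rhotic lowering): /i/ is a high vowel immediately before /r/, so it lowers to [e]. /i/ is a high vowel immediately before /r/, so it lowers to [e]. /i/ is a high vowel immediately before /r/, so it lowers to [e]. /lirirmiraffovziz/ → lerermeraffovziz.
Rule 2 (degemination): /ff/ is a geminate; the first /f/ deletes. /lerermeraffovziz/ → lerermerafovziz.
Rule 3 (regressive voicing assimilation): no segment meets the environment; /lerermerafovziz/ is unchanged.
Rule 4 (final devoicing): /z/ is a voiced obstruent in word-final position, so it devoices to [s]. /lerermerafovziz/ → lerermerafovzis.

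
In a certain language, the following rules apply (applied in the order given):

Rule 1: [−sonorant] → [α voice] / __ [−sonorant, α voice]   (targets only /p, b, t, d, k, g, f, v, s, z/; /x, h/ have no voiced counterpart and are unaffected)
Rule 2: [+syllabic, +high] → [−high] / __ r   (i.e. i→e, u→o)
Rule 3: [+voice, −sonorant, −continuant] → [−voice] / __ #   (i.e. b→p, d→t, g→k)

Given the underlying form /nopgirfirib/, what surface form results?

Rule 1 (regressive voicing assimilation): /p/ precedes the voiced obstruent /g/, so it voices to [b] by assimilation. /nopgirfirib/ → nobgirfirib.
Rule 2 (pre-rhotic lowering): /i/ is a high vowel immediately before /r/, so it lowers to [e]. /i/ is a high vowel immediately before /r/, so it lowers to [e]. /nobgirfirib/ → nobgerferib.
Rule 3 (final devoicing): /b/ is a voiced stop in word-final position, so it devoices to [p]. /nobgerferib/ → nobgerferip.

nobgerferip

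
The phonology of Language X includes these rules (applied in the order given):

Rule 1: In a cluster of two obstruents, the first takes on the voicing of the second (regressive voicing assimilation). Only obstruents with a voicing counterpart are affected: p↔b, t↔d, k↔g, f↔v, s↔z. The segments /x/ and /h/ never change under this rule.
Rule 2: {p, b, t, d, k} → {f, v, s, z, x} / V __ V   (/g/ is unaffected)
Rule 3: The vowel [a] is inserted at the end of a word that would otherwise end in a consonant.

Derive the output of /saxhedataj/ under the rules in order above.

saxhezasaja

Rule 1 (regressive voicing assimilation): no segment meets the environment; /saxhedataj/ is unchanged.
Rule 2 (intervocalic spirantization): /d/ is a stop between vowels /e/ and /a/, so it spirantizes to the fricative [z]. /t/ is a stop between vowels /a/ and /a/, so it spirantizes to the fricative [s]. /saxhedataj/ → saxhezasaj.
Rule 3 (final a-epenthesis): the form ends in the consonant /j/, so [a] is inserted word-finally. /saxhezasaj/ → saxhezasaja.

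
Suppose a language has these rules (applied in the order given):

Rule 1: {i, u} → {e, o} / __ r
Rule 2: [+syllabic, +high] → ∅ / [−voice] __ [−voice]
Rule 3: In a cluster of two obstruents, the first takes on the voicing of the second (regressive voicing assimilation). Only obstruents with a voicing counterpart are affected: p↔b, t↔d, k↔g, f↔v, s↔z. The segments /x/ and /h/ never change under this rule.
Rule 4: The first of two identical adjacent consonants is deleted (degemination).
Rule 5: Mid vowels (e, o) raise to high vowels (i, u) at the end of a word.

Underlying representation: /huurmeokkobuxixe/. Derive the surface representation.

Rule 1 (pre-rhotic lowering): /u/ is a high vowel immediately before /r/, so it lowers to [o]. /huurmeokkobuxixe/ → huormeokkobuxixe.
Rule 2 (high vowel syncope): /i/ is a high vowel flanked by voiceless consonants /x/ and /x/, so it deletes. /huormeokkobuxixe/ → huormeokkobuxxe.
Rule 3 (regressive voicing assimilation): no segment meets the environment; /huormeokkobuxxe/ is unchanged.
Rule 4 (degemination): /kk/ is a geminate; the first /k/ deletes. /xx/ is a geminate; the first /x/ deletes. /huormeokkobuxxe/ → huormeokobuxe.
Rule 5 (final vowel raising): /e/ is a mid vowel in word-final position, so it raises to [i]. /huormeokobuxe/ → huormeokobuxi.

huormeokobuxi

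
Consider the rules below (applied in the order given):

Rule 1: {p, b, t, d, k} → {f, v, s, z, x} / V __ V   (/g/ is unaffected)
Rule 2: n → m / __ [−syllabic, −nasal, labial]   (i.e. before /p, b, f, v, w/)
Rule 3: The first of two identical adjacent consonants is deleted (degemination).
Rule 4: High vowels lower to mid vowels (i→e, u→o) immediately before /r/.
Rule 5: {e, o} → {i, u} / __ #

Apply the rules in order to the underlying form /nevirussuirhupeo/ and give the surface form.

Rule 1 (intervocalic spirantization): /p/ is a stop between vowels /u/ and /e/, so it spirantizes to the fricative [f]. /nevirussuirhupeo/ → nevirussuirhufeo.
Rule 2 (nasal place assimilation): no segment meets the environment; /nevirussuirhufeo/ is unchanged.
Rule 3 (degemination): /ss/ is a geminate; the first /s/ deletes. /nevirussuirhufeo/ → nevirusuirhufeo.
Rule 4 (pre-rhotic lowering): /i/ is a high vowel immediately before /r/, so it lowers to [e]. /i/ is a high vowel immediately before /r/, so it lowers to [e]. /nevirusuirhufeo/ → neverusuerhufeo.
Rule 5 (final vowel raising): /o/ is a mid vowel in word-final position, so it raises to [u]. /neverusuerhufeo/ → neverusuerhufeu.

neverusuerhufeu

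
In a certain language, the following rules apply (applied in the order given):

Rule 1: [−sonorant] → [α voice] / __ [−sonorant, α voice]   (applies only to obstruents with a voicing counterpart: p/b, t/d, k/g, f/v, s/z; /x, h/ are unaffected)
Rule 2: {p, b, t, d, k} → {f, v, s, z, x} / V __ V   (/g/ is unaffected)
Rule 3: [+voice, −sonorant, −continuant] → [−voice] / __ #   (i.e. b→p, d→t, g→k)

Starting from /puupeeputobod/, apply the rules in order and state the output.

Rule 1 (regressive voicing assimilation): no segment meets the environment; /puupeeputobod/ is unchanged.
Rule 2 (intervocalic spirantization): /p/ is a stop between vowels /u/ and /e/, so it spirantizes to the fricative [f]. /p/ is a stop between vowels /e/ and /u/, so it spirantizes to the fricative [f]. /t/ is a stop between vowels /u/ and /o/, so it spirantizes to the fricative [s]. /b/ is a stop between vowels /o/ and /o/, so it spirantizes to the fricative [v]. /puupeeputobod/ → puufeefusovod.
Rule 3 (final devoicing): /d/ is a voiced stop in word-final position, so it devoices to [t]. /puufeefusovod/ → puufeefusovot.

puufeefusovot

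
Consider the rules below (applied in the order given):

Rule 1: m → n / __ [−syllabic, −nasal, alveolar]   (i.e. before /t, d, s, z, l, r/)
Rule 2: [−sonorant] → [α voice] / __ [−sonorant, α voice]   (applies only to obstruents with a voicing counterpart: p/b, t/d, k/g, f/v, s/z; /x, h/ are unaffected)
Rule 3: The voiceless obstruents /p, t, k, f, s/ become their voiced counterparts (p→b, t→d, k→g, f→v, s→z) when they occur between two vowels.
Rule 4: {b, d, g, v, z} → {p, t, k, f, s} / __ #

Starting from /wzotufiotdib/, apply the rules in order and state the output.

Rule 1 (nasal place assimilation): no segment meets the environment; /wzotufiotdib/ is unchanged.
Rule 2 (regressive voicing assimilation): /t/ precedes the voiced obstruent /d/, so it voices to [d] by assimilation. /wzotufiotdib/ → wzotufioddib.
Rule 3 (intervocalic voicing): /t/ is a voiceless obstruent between vowels /o/ and /u/, so it voices to [d]. /f/ is a voiceless obstruent between vowels /u/ and /i/, so it voices to [v]. /wzotufioddib/ → wzoduvioddib.
Rule 4 (final devoicing): /b/ is a voiced obstruent in word-final position, so it devoices to [p]. /wzoduvioddib/ → wzoduvioddip.

wzoduvioddip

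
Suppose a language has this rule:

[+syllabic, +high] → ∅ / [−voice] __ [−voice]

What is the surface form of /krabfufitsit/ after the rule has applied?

/u/ is a high vowel flanked by voiceless consonants /f/ and /f/, so it deletes.
/i/ is a high vowel flanked by voiceless consonants /f/ and /t/, so it deletes.
/i/ is a high vowel flanked by voiceless consonants /s/ and /t/, so it deletes.
Surface form: [krabfftst].

krabfftst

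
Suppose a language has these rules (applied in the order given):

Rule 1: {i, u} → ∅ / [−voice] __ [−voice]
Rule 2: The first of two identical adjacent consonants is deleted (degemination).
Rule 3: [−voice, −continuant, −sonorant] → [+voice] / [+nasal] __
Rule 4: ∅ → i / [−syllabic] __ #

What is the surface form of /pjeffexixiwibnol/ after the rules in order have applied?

Rule 1 (high vowel syncope): /i/ is a high vowel flanked by voiceless consonants /x/ and /x/, so it deletes. /pjeffexixiwibnol/ → pjeffexxiwibnol.
Rule 2 (degemination): /ff/ is a geminate; the first /f/ deletes. /xx/ is a geminate; the first /x/ deletes. /pjeffexxiwibnol/ → pjefexiwibnol.
Rule 3 (post-nasal voicing): no segment meets the environment; /pjefexiwibnol/ is unchanged.
Rule 4 (final i-epenthesis): the form ends in the consonant /l/, so [i] is inserted word-finally. /pjefexiwibnol/ → pjefexiwibnoli.

pjefexiwibnoli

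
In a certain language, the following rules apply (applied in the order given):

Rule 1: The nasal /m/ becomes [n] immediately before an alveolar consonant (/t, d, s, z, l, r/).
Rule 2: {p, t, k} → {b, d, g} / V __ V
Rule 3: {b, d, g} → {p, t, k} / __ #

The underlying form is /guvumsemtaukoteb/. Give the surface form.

Rule 1 (nasal place assimilation): /m/ precedes the alveolar consonant /s/, so it assimilates in place to [n]. /m/ precedes the alveolar consonant /t/, so it assimilates in place to [n]. /guvumsemtaukoteb/ → guvunsentaukoteb.
Rule 2 (intervocalic voicing): /k/ is a voiceless stop between vowels /u/ and /o/, so it voices to [g]. /t/ is a voiceless stop between vowels /o/ and /e/, so it voices to [d]. /guvunsentaukoteb/ → guvunsentaugodeb.
Rule 3 (final devoicing): /b/ is a voiced stop in word-final position, so it devoices to [p]. /guvunsentaugodeb/ → guvunsentaugodep.

guvunsentaugodep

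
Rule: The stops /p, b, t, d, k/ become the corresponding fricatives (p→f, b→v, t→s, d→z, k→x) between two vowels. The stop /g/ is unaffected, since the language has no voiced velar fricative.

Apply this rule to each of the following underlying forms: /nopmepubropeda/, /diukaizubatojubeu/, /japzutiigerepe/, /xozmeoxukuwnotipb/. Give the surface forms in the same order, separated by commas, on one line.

/nopmepubropeda/: /p/ is a stop between vowels /e/ and /u/, so it spirantizes to the fricative [f]. /p/ is a stop between vowels /o/ and /e/, so it spirantizes to the fricative [f]. /d/ is a stop between vowels /e/ and /a/, so it spirantizes to the fricative [z]. → [nopmefubrofeza].
/diukaizubatojubeu/: /k/ is a stop between vowels /u/ and /a/, so it spirantizes to the fricative [x]. /b/ is a stop between vowels /u/ and /a/, so it spirantizes to the fricative [v]. /t/ is a stop between vowels /a/ and /o/, so it spirantizes to the fricative [s]. /b/ is a stop between vowels /u/ and /e/, so it spirantizes to the fricative [v]. → [diuxaizuvasojuveu].
/japzutiigerepe/: /t/ is a stop between vowels /u/ and /i/, so it spirantizes to the fricative [s]. /p/ is a stop between vowels /e/ and /e/, so it spirantizes to the fricative [f]. → [japzusiigerefe].
/xozmeoxukuwnotipb/: /k/ is a stop between vowels /u/ and /u/, so it spirantizes to the fricative [x]. /t/ is a stop between vowels /o/ and /i/, so it spirantizes to the fricative [s]. → [xozmeoxuxuwnosipb].

nopmefubrofeza, diuxaizuvasojuveu, japzusiigerefe, xozmeoxuxuwnosipb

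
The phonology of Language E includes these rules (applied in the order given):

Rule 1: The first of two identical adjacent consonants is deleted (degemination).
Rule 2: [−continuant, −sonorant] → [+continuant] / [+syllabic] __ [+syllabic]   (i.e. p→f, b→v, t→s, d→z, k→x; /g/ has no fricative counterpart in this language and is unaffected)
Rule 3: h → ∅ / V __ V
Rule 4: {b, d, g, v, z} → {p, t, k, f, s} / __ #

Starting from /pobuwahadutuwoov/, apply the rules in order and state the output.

Rule 1 (degemination): no segment meets the environment; /pobuwahadutuwoov/ is unchanged.
Rule 2 (intervocalic spirantization): /b/ is a stop between vowels /o/ and /u/, so it spirantizes to the fricative [v]. /d/ is a stop between vowels /a/ and /u/, so it spirantizes to the fricative [z]. /t/ is a stop between vowels /u/ and /u/, so it spirantizes to the fricative [s]. /pobuwahadutuwoov/ → povuwahazusuwoov.
Rule 3 (intervocalic h-deletion): /h/ occurs between vowels /a/ and /a/, so it deletes. /povuwahazusuwoov/ → povuwaazusuwoov.
Rule 4 (final devoicing): /v/ is a voiced obstruent in word-final position, so it devoices to [f]. /povuwaazusuwoov/ → povuwaazusuwoof.

povuwaazusuwoof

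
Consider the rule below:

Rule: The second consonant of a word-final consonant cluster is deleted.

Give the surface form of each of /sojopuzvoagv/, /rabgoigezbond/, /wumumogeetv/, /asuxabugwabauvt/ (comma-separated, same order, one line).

/sojopuzvoagv/: /v/ is the second consonant of a word-final cluster /gv/, so it deletes. → [sojopuzvoag].
/rabgoigezbond/: /d/ is the second consonant of a word-final cluster /nd/, so it deletes. → [rabgoigezbon].
/wumumogeetv/: /v/ is the second consonant of a word-final cluster /tv/, so it deletes. → [wumumogeet].
/asuxabugwabauvt/: /t/ is the second consonant of a word-final cluster /vt/, so it deletes. → [asuxabugwabauv].

sojopuzvoag, rabgoigezbon, wumumogeet, asuxabugwabauv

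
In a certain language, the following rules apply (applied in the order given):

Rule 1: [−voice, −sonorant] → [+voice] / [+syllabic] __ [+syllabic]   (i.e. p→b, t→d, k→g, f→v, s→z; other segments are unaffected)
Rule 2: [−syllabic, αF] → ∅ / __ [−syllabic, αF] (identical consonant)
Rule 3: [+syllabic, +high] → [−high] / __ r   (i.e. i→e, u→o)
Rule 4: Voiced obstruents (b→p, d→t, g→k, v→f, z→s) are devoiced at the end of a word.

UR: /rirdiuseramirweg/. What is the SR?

rerdiuzeramerwek

Rule 1 (intervocalic voicing): /s/ is a voiceless obstruent between vowels /u/ and /e/, so it voices to [z]. /rirdiuseramirweg/ → rirdiuzeramirweg.
Rule 2 (degemination): no segment meets the environment; /rirdiuzeramirweg/ is unchanged.
Rule 3 (pre-rhotic lowering): /i/ is a high vowel immediately before /r/, so it lowers to [e]. /i/ is a high vowel immediately before /r/, so it lowers to [e]. /rirdiuzeramirweg/ → rerdiuzeramerweg.
Rule 4 (final devoicing): /g/ is a voiced obstruent in word-final position, so it devoices to [k]. /rerdiuzeramerweg/ → rerdiuzeramerwek.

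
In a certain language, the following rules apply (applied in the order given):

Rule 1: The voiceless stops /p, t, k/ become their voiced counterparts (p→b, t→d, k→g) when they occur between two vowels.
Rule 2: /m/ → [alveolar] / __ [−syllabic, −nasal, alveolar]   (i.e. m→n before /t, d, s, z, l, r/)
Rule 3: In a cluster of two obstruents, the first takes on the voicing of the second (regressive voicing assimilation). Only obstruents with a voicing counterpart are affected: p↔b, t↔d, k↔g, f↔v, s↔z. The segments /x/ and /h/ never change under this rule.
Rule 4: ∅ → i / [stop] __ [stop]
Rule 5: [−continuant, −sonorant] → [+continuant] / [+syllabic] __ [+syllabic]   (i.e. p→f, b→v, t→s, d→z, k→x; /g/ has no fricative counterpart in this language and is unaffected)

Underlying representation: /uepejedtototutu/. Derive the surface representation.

Rule 1 (intervocalic voicing): /p/ is a voiceless stop between vowels /e/ and /e/, so it voices to [b]. /t/ is a voiceless stop between vowels /o/ and /o/, so it voices to [d]. /t/ is a voiceless stop between vowels /o/ and /u/, so it voices to [d]. /t/ is a voiceless stop between vowels /u/ and /u/, so it voices to [d]. /uepejedtototutu/ → uebejedtododudu.
Rule 2 (nasal place assimilation): no segment meets the environment; /uebejedtododudu/ is unchanged.
Rule 3 (regressive voicing assimilation): /d/ precedes the voiceless obstruent /t/, so it devoices to [t] by assimilation. /uebejedtododudu/ → uebejettododudu.
Rule 4 (stop-cluster i-epenthesis): /t/ and /t/ form a stop–stop cluster, so [i] is inserted between them. /uebejettododudu/ → uebejetitododudu.
Rule 5 (intervocalic spirantization): /b/ is a stop between vowels /e/ and /e/, so it spirantizes to the fricative [v]. /t/ is a stop between vowels /e/ and /i/, so it spirantizes to the fricative [s]. /t/ is a stop between vowels /i/ and /o/, so it spirantizes to the fricative [s]. /d/ is a stop between vowels /o/ and /o/, so it spirantizes to the fricative [z]. /d/ is a stop between vowels /o/ and /u/, so it spirantizes to the fricative [z]. /d/ is a stop between vowels /u/ and /u/, so it spirantizes to the fricative [z]. /uebejetitododudu/ → uevejesisozozuzu.

uevejesisozozuzu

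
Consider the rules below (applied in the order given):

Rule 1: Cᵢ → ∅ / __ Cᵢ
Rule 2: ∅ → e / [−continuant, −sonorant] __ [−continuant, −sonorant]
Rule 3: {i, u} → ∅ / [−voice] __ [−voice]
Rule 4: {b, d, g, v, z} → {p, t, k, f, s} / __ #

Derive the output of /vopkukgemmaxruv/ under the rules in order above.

vopekkegemaxruf

Rule 1 (degemination): /mm/ is a geminate; the first /m/ deletes. /vopkukgemmaxruv/ → vopkukgemaxruv.
Rule 2 (stop-cluster e-epenthesis): /p/ and /k/ form a stop–stop cluster, so [e] is inserted between them. /k/ and /g/ form a stop–stop cluster, so [e] is inserted between them. /vopkukgemaxruv/ → vopekukegemaxruv.
Rule 3 (high vowel syncope): /u/ is a high vowel flanked by voiceless consonants /k/ and /k/, so it deletes. /vopekukegemaxruv/ → vopekkegemaxruv.
Rule 4 (final devoicing): /v/ is a voiced obstruent in word-final position, so it devoices to [f]. /vopekkegemaxruv/ → vopekkegemaxruf.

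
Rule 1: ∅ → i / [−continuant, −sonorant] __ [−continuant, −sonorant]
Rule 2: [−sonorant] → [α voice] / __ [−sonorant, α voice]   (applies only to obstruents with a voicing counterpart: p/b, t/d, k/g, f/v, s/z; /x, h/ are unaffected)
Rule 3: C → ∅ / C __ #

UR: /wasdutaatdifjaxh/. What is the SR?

wazdutaatidifjax

Rule 1 (stop-cluster i-epenthesis): /t/ and /d/ form a stop–stop cluster, so [i] is inserted between them. /wasdutaatdifjaxh/ → wasdutaatidifjaxh.
Rule 2 (regressive voicing assimilation): /s/ precedes the voiced obstruent /d/, so it voices to [z] by assimilation. /wasdutaatidifjaxh/ → wazdutaatidifjaxh.
Rule 3 (final cluster simplification): /h/ is the second consonant of a word-final cluster /xh/, so it deletes. /wazdutaatidifjaxh/ → wazdutaatidifjax.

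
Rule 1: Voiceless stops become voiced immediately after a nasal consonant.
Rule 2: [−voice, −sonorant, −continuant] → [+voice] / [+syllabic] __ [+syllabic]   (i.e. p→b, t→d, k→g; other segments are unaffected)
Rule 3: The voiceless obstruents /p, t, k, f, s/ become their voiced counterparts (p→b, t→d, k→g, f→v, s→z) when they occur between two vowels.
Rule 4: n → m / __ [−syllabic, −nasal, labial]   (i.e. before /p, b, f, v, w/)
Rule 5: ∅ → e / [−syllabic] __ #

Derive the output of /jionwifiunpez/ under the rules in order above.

jiomwiviumbeze

Rule 1 (post-nasal voicing): /p/ is a voiceless stop immediately after the nasal /n/, so it voices to [b]. /jionwifiunpez/ → jionwifiunbez.
Rule 2 (intervocalic voicing): no segment meets the environment; /jionwifiunbez/ is unchanged.
Rule 3 (intervocalic voicing): /f/ is a voiceless obstruent between vowels /i/ and /i/, so it voices to [v]. /jionwifiunbez/ → jionwiviunbez.
Rule 4 (nasal place assimilation): /n/ precedes the labial consonant /w/, so it assimilates in place to [m]. /n/ precedes the labial consonant /b/, so it assimilates in place to [m]. /jionwiviunbez/ → jiomwiviumbez.
Rule 5 (final e-epenthesis): the form ends in the consonant /z/, so [e] is inserted word-finally. /jiomwiviumbez/ → jiomwiviumbeze.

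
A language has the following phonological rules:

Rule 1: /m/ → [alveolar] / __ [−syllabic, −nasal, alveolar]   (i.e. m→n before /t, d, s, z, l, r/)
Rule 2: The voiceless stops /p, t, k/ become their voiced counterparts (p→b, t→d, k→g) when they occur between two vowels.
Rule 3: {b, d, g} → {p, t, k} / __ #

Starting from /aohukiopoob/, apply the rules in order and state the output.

Rule 1 (nasal place assimilation): no segment meets the environment; /aohukiopoob/ is unchanged.
Rule 2 (intervocalic voicing): /k/ is a voiceless stop between vowels /u/ and /i/, so it voices to [g]. /p/ is a voiceless stop between vowels /o/ and /o/, so it voices to [b]. /aohukiopoob/ → aohugioboob.
Rule 3 (final devoicing): /b/ is a voiced stop in word-final position, so it devoices to [p]. /aohugioboob/ → aohugioboop.

aohugioboop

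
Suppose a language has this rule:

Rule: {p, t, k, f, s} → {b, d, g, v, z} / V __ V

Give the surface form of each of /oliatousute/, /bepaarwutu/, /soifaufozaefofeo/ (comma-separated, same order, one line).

oliadouzude, bebaarwudu, soivauvozaevoveo

/oliatousute/: /t/ is a voiceless obstruent between vowels /a/ and /o/, so it voices to [d]. /s/ is a voiceless obstruent between vowels /u/ and /u/, so it voices to [z]. /t/ is a voiceless obstruent between vowels /u/ and /e/, so it voices to [d]. → [oliadouzude].
/bepaarwutu/: /p/ is a voiceless obstruent between vowels /e/ and /a/, so it voices to [b]. /t/ is a voiceless obstruent between vowels /u/ and /u/, so it voices to [d]. → [bebaarwudu].
/soifaufozaefofeo/: /f/ is a voiceless obstruent between vowels /i/ and /a/, so it voices to [v]. /f/ is a voiceless obstruent between vowels /u/ and /o/, so it voices to [v]. /f/ is a voiceless obstruent between vowels /e/ and /o/, so it voices to [v]. /f/ is a voiceless obstruent between vowels /o/ and /e/, so it voices to [v]. → [soivauvozaevoveo].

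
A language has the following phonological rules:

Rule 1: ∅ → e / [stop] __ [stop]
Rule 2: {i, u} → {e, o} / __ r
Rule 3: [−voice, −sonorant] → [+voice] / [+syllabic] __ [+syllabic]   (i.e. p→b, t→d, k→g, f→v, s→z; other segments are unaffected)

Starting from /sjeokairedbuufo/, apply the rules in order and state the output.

Rule 1 (stop-cluster e-epenthesis): /d/ and /b/ form a stop–stop cluster, so [e] is inserted between them. /sjeokairedbuufo/ → sjeokairedebuufo.
Rule 2 (pre-rhotic lowering): /i/ is a high vowel immediately before /r/, so it lowers to [e]. /sjeokairedebuufo/ → sjeokaeredebuufo.
Rule 3 (intervocalic voicing): /k/ is a voiceless obstruent between vowels /o/ and /a/, so it voices to [g]. /f/ is a voiceless obstruent between vowels /u/ and /o/, so it voices to [v]. /sjeokaeredebuufo/ → sjeogaeredebuuvo.

sjeogaeredebuuvo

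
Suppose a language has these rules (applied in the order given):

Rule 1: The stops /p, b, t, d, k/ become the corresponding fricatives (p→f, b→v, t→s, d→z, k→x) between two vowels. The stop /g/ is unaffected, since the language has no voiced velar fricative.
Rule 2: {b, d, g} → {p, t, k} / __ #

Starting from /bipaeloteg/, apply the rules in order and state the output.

Rule 1 (intervocalic spirantization): /p/ is a stop between vowels /i/ and /a/, so it spirantizes to the fricative [f]. /t/ is a stop between vowels /o/ and /e/, so it spirantizes to the fricative [s]. /bipaeloteg/ → bifaeloseg.
Rule 2 (final devoicing): /g/ is a voiced stop in word-final position, so it devoices to [k]. /bifaeloseg/ → bifaelosek.

bifaelosek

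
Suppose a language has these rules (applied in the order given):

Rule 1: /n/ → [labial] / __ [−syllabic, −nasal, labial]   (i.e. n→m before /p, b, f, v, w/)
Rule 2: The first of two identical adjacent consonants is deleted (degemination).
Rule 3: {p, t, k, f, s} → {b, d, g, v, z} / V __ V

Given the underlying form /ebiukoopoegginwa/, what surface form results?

ebiugooboegimwa

Rule 1 (nasal place assimilation): /n/ precedes the labial consonant /w/, so it assimilates in place to [m]. /ebiukoopoegginwa/ → ebiukoopoeggimwa.
Rule 2 (degemination): /gg/ is a geminate; the first /g/ deletes. /ebiukoopoeggimwa/ → ebiukoopoegimwa.
Rule 3 (intervocalic voicing): /k/ is a voiceless obstruent between vowels /u/ and /o/, so it voices to [g]. /p/ is a voiceless obstruent between vowels /o/ and /o/, so it voices to [b]. /ebiukoopoegimwa/ → ebiugooboegimwa.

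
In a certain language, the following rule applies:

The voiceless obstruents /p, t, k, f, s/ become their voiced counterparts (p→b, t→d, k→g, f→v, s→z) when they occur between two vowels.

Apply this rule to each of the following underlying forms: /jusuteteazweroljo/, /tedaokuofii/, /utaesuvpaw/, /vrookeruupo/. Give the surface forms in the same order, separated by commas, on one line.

/jusuteteazweroljo/: /s/ is a voiceless obstruent between vowels /u/ and /u/, so it voices to [z]. /t/ is a voiceless obstruent between vowels /u/ and /e/, so it voices to [d]. /t/ is a voiceless obstruent between vowels /e/ and /e/, so it voices to [d]. → [juzudedeazweroljo].
/tedaokuofii/: /k/ is a voiceless obstruent between vowels /o/ and /u/, so it voices to [g]. /f/ is a voiceless obstruent between vowels /o/ and /i/, so it voices to [v]. → [tedaoguovii].
/utaesuvpaw/: /t/ is a voiceless obstruent between vowels /u/ and /a/, so it voices to [d]. /s/ is a voiceless obstruent between vowels /e/ and /u/, so it voices to [z]. → [udaezuvpaw].
/vrookeruupo/: /k/ is a voiceless obstruent between vowels /o/ and /e/, so it voices to [g]. /p/ is a voiceless obstruent between vowels /u/ and /o/, so it voices to [b]. → [vroogeruubo].

juzudedeazweroljo, tedaoguovii, udaezuvpaw, vroogeruubo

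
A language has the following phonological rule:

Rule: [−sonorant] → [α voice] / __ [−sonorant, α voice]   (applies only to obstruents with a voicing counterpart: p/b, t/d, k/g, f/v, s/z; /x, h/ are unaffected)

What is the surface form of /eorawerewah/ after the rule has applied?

No segment of /eorawerewah/ meets the structural description of the rule, so the form surfaces unchanged.

eorawerewah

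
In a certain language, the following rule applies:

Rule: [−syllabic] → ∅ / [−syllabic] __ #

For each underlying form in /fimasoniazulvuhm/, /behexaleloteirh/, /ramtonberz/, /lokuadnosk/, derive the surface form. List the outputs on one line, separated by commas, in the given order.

fimasoniazulvuh, behexaleloteir, ramtonber, lokuadnos

/fimasoniazulvuhm/: /m/ is the second consonant of a word-final cluster /hm/, so it deletes. → [fimasoniazulvuh].
/behexaleloteirh/: /h/ is the second consonant of a word-final cluster /rh/, so it deletes. → [behexaleloteir].
/ramtonberz/: /z/ is the second consonant of a word-final cluster /rz/, so it deletes. → [ramtonber].
/lokuadnosk/: /k/ is the second consonant of a word-final cluster /sk/, so it deletes. → [lokuadnos].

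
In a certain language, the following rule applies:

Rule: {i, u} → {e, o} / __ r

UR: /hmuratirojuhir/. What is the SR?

hmoraterojuher

Scanning /hmuratirojuhir/: /u/ is a high vowel immediately before /r/, so it lowers to [o]; /i/ is a high vowel immediately before /r/, so it lowers to [e]; /u/ at position 11 is not in the conditioning environment; /i/ is a high vowel immediately before /r/, so it lowers to [e].
Result: [hmoraterojuher].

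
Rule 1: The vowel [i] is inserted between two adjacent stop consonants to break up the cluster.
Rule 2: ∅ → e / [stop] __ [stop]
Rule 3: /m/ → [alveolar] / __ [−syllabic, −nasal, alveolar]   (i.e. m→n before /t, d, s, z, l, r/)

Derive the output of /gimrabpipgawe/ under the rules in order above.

Rule 1 (stop-cluster i-epenthesis): /b/ and /p/ form a stop–stop cluster, so [i] is inserted between them. /p/ and /g/ form a stop–stop cluster, so [i] is inserted between them. /gimrabpipgawe/ → gimrabipipigawe.
Rule 2 (stop-cluster e-epenthesis): no segment meets the environment; /gimrabipipigawe/ is unchanged.
Rule 3 (nasal place assimilation): /m/ precedes the alveolar consonant /r/, so it assimilates in place to [n]. /gimrabipipigawe/ → ginrabipipigawe.

ginrabipipigawe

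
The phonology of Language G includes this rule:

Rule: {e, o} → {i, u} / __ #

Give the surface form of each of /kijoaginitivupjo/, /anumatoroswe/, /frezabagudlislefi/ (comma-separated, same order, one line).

kijoaginitivupju, anumatoroswi, frezabagudlislefi

/kijoaginitivupjo/: /o/ is a mid vowel in word-final position, so it raises to [u]. → [kijoaginitivupju].
/anumatoroswe/: /e/ is a mid vowel in word-final position, so it raises to [i]. → [anumatoroswi].
/frezabagudlislefi/: the rule's environment is not met; surfaces unchanged as [frezabagudlislefi].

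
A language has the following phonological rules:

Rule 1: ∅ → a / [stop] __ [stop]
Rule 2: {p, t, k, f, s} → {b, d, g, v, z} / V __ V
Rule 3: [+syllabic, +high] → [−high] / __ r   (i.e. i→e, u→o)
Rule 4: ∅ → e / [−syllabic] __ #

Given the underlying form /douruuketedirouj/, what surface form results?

dooruugedederouje

Rule 1 (stop-cluster a-epenthesis): no segment meets the environment; /douruuketedirouj/ is unchanged.
Rule 2 (intervocalic voicing): /k/ is a voiceless obstruent between vowels /u/ and /e/, so it voices to [g]. /t/ is a voiceless obstruent between vowels /e/ and /e/, so it voices to [d]. /douruuketedirouj/ → douruugededirouj.
Rule 3 (pre-rhotic lowering): /u/ is a high vowel immediately before /r/, so it lowers to [o]. /i/ is a high vowel immediately before /r/, so it lowers to [e]. /douruugededirouj/ → dooruugedederouj.
Rule 4 (final e-epenthesis): the form ends in the consonant /j/, so [e] is inserted word-finally. /dooruugedederouj/ → dooruugedederouje.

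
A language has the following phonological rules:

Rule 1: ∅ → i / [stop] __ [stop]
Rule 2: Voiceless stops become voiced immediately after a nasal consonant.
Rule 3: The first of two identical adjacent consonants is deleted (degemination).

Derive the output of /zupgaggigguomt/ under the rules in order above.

Rule 1 (stop-cluster i-epenthesis): /p/ and /g/ form a stop–stop cluster, so [i] is inserted between them. /g/ and /g/ form a stop–stop cluster, so [i] is inserted between them. /g/ and /g/ form a stop–stop cluster, so [i] is inserted between them. /zupgaggigguomt/ → zupigagigigiguomt.
Rule 2 (post-nasal voicing): /t/ is a voiceless stop immediately after the nasal /m/, so it voices to [d]. /zupigagigigiguomt/ → zupigagigigiguomd.
Rule 3 (degemination): no segment meets the environment; /zupigagigigiguomd/ is unchanged.

zupigagigigiguomd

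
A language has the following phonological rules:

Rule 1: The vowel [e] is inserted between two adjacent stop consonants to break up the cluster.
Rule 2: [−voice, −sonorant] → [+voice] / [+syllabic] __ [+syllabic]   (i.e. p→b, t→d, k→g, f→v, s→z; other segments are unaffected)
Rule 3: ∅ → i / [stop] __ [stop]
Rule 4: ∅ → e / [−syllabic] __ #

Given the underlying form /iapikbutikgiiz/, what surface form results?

iabigebudigegiize

Rule 1 (stop-cluster e-epenthesis): /k/ and /b/ form a stop–stop cluster, so [e] is inserted between them. /k/ and /g/ form a stop–stop cluster, so [e] is inserted between them. /iapikbutikgiiz/ → iapikebutikegiiz.
Rule 2 (intervocalic voicing): /p/ is a voiceless obstruent between vowels /a/ and /i/, so it voices to [b]. /k/ is a voiceless obstruent between vowels /i/ and /e/, so it voices to [g]. /t/ is a voiceless obstruent between vowels /u/ and /i/, so it voices to [d]. /k/ is a voiceless obstruent between vowels /i/ and /e/, so it voices to [g]. /iapikebutikegiiz/ → iabigebudigegiiz.
Rule 3 (stop-cluster i-epenthesis): no segment meets the environment; /iabigebudigegiiz/ is unchanged.
Rule 4 (final e-epenthesis): the form ends in the consonant /z/, so [e] is inserted word-finally. /iabigebudigegiiz/ → iabigebudigegiize.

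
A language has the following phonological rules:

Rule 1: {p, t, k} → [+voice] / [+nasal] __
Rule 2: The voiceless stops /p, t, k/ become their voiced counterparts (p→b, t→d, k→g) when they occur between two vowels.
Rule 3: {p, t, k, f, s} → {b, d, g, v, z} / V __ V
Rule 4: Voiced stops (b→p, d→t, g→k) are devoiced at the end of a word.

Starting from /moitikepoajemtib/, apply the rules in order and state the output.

Rule 1 (post-nasal voicing): /t/ is a voiceless stop immediately after the nasal /m/, so it voices to [d]. /moitikepoajemtib/ → moitikepoajemdib.
Rule 2 (intervocalic voicing): /t/ is a voiceless stop between vowels /i/ and /i/, so it voices to [d]. /k/ is a voiceless stop between vowels /i/ and /e/, so it voices to [g]. /p/ is a voiceless stop between vowels /e/ and /o/, so it voices to [b]. /moitikepoajemdib/ → moidigeboajemdib.
Rule 3 (intervocalic voicing): no segment meets the environment; /moidigeboajemdib/ is unchanged.
Rule 4 (final devoicing): /b/ is a voiced stop in word-final position, so it devoices to [p]. /moidigeboajemdib/ → moidigeboajemdip.

moidigeboajemdip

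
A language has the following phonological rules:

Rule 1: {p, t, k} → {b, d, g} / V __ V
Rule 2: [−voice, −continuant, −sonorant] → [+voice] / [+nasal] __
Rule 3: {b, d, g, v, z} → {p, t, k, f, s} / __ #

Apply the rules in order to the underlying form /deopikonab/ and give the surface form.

Rule 1 (intervocalic voicing): /p/ is a voiceless stop between vowels /o/ and /i/, so it voices to [b]. /k/ is a voiceless stop between vowels /i/ and /o/, so it voices to [g]. /deopikonab/ → deobigonab.
Rule 2 (post-nasal voicing): no segment meets the environment; /deobigonab/ is unchanged.
Rule 3 (final devoicing): /b/ is a voiced obstruent in word-final position, so it devoices to [p]. /deobigonab/ → deobigonap.

deobigonap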